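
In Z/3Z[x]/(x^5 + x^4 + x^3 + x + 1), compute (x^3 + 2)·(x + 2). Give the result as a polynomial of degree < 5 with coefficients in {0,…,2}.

Multiply in Z/3Z[x]: (x^3 + 2)·(x + 2) = x^4 + 2x^3 + 2x + 1.
Reduced: x^4 + 2x^3 + 2x + 1.

x^4 + 2x^3 + 2x + 1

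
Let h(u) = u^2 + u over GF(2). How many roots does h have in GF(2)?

2

Evaluate at each of the 2 elements of GF(2):
h(0) = 0 → root; h(1) = 0 → root.
Roots: {0, 1}.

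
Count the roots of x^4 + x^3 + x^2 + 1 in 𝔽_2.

Write g(x) = x^4 + x^3 + x^2 + 1.
Evaluate at each of the 2 elements of 𝔽_2:
g(0) = 1; g(1) = 0 → root.
Roots: {1}.

1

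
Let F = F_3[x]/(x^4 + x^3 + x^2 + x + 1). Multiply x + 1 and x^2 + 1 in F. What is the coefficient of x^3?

1

Multiply in F_3[x]: (x + 1)·(x^2 + 1) = x^3 + x^2 + x + 1.
Reduced: x^3 + x^2 + x + 1.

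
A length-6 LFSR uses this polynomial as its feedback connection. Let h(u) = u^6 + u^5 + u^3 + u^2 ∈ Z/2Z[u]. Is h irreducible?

Check for roots in Z/2Z: h(0) = 0 → root; h(1) = 0 → root.
h(0) = 0, so (u) divides h(u); h is reducible.

No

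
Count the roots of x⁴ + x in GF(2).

2

Write P(x) = x⁴ + x.
Evaluate at each of the 2 elements of GF(2):
P(0) = 0 → root; P(1) = 0 → root.
Roots: {0, 1}.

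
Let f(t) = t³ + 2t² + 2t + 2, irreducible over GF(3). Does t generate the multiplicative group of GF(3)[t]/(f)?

|GF(3^3)^×| = 3^3 − 1 = 26. Prime factorization: 26 = 2·13.
f is primitive ⇔ t has order 26 in GF(3)[t]/(f), i.e. t^(26/q) ≠ 1 for each prime q | 26.
t^(13) mod f = 1
t^(2) mod f = t².
Since t^(13) = 1, the order of t divides 13 < 26; not primitive.

No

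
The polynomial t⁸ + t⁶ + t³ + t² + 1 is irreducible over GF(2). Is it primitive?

Write f(t) = t⁸ + t⁶ + t³ + t² + 1.
|GF(2^8)^×| = 2^8 − 1 = 255. Prime factorization: 255 = 3·5·17.
f is primitive ⇔ t has order 255 in GF(2)[t]/(f), i.e. t^(255/q) ≠ 1 for each prime q | 255.
t^(85) mod f = t⁴ + t³ + t².
t^(51) mod f = t⁷ + t⁵.
t^(15) mod f = t⁶ + t⁵ + t⁴ + t³ + t².
None equal 1, so t has full order 255; f is primitive.

Yes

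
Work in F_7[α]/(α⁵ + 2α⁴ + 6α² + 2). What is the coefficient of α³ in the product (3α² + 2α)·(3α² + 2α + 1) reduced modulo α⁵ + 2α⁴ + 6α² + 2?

Multiply in F_7[α]: (3α² + 2α)·(3α² + 2α + 1) = 2α⁴ + 5α³ + 2α.
Reduced: 2α⁴ + 5α³ + 2α.

5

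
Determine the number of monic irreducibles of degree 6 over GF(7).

Gauss's count: N_{7}(6) = (1/6) Σ_{d|6} μ(6/d)·7^d.
Divisors of 6: 1, 2, 3, 6; μ(6/d) for each: 1, -1, -1, 1.
Σ = 7^1 − 7^2 − 7^3 + 7^6 = 117264.
N = 117264/6 = 19544.

19544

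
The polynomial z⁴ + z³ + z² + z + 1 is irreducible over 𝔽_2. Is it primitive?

Write f(z) = z⁴ + z³ + z² + z + 1.
|GF(2^4)^×| = 2^4 − 1 = 15. Prime factorization: 15 = 3·5.
f is primitive ⇔ z has order 15 in GF(2)[z]/(f), i.e. z^(15/q) ≠ 1 for each prime q | 15.
z^(5) mod f = 1
z^(3) mod f = z³.
Since z^(5) = 1, the order of z divides 5 < 15; not primitive.

No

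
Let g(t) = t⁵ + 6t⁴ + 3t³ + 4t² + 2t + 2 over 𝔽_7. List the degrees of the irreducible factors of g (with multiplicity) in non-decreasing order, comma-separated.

1, 2, 2

Linear factors from roots: (t + 4).
Complete factorization: g(t) = (t + 4)·(t² + 4t + 5)·(t² + 5t + 5).
Factor degrees with multiplicity: 1 + 2 + 2 = 5.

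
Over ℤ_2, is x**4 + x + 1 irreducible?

Write g(x) = x**4 + x + 1.
Check for roots in ℤ_2: g(0) = 1; g(1) = 1.
No roots, so no linear factors.
Monic irreducibles of degree 2 over GF(2): x**2 + x + 1.
None of them divide g (all give nonzero remainder).
No irreducible factor of degree ≤ 2 exists, so g is irreducible over GF(2).

Yes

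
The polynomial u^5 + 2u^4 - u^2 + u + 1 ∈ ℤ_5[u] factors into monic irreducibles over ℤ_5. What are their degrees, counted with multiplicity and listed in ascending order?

1, 1, 1, 2

Write h(u) = u^5 + 2u^4 - u^2 + u + 1.
Roots in ℤ_5: h(0) = 1; h(1) = 4; h(2) = 3; h(3) = 0 → root; h(4) = 0 → root.
Linear factors from roots: (u + 2), (u + 1).
Complete factorization: h(u) = (u + 2)·(u + 1)^2·(u^2 - 2u - 2).
Factor degrees with multiplicity: 1 + 1 + 1 + 2 = 5.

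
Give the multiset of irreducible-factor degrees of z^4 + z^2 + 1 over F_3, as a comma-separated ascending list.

Write g(z) = z^4 + z^2 + 1.
Roots in F_3: g(0) = 1; g(1) = 0 → root; g(2) = 0 → root.
Linear factors from roots: (z + 2), (z + 1).
Complete factorization: g(z) = (z + 1)^2·(z + 2)^2.
Factor degrees with multiplicity: 1 + 1 + 1 + 1 = 4.

1, 1, 1, 1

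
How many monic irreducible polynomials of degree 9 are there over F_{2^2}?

x^(4^9) − x is the product of all monic irreducibles of degree dividing 9; Möbius inversion gives N = (1/9) Σ μ(9/d)·4^d.
Divisors of 9: 1, 3, 9; μ(9/d) for each: 0, -1, 1.
Σ = − 4^3 + 4^9 = 262080.
N = 262080/9 = 29120.

29120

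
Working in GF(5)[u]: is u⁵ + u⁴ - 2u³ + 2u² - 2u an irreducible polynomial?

No

Write m(u) = u⁵ + u⁴ - 2u³ + 2u² - 2u.
Check for roots in GF(5): m(0) = 0 → root; m(1) = 0 → root; m(2) = 1; m(3) = 2; m(4) = 1.
m(0) = 0, so (u) divides m(u); m is reducible.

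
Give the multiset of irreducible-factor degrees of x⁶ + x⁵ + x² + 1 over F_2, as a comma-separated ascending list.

Write g(x) = x⁶ + x⁵ + x² + 1.
Roots in F_2: g(0) = 1; g(1) = 0 → root.
Linear factors from roots: (x + 1).
Complete factorization: g(x) = (x + 1)·(x² + x + 1)·(x³ + x² + 1).
Factor degrees with multiplicity: 1 + 2 + 3 = 6.

1, 2, 3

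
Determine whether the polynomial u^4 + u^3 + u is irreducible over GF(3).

Write f(u) = u^4 + u^3 + u.
Check for roots in GF(3): f(0) = 0 → root; f(1) = 0 → root; f(2) = 2.
f(0) = 0, so (u) divides f(u); f is reducible.

No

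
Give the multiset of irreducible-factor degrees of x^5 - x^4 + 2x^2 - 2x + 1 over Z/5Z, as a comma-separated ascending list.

Write h(x) = x^5 - x^4 + 2x^2 - 2x + 1.
Roots in Z/5Z: h(0) = 1; h(1) = 1; h(2) = 1; h(3) = 0 → root; h(4) = 3.
Linear factors from roots: (x + 2).
Complete factorization: h(x) = (x + 2)·(x^2 - 2x - 2)·(x^2 - x + 1).
Factor degrees with multiplicity: 1 + 2 + 2 = 5.

1, 2, 2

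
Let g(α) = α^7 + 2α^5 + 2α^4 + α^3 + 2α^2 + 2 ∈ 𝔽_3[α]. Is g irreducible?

Yes

Check for roots in 𝔽_3: g(0) = 2; g(1) = 1; g(2) = 2.
No roots, so no linear factors.
Monic irreducibles of degree 2 over GF(3): α^2 + 1, α^2 + α + 2, α^2 + 2α + 2.
None of them divide g (all give nonzero remainder).
Degree-3 irreducible divisors: test the 8 monic irreducibles of degree 3 over GF(3).
None of them divide g (all give nonzero remainder).
No irreducible factor of degree ≤ 3 exists, so g is irreducible over GF(3).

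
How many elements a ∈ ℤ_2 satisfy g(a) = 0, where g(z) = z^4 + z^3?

Evaluate at each of the 2 elements of ℤ_2:
g(0) = 0 → root; g(1) = 0 → root.
Roots: {0, 1}.

2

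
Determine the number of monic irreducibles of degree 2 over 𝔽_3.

By the necklace-counting formula, N_3(2) = (1/2) Σ_{d|2} μ(2/d)·3^d.
Divisors of 2: 1, 2; μ(2/d) for each: -1, 1.
Σ = − 3^1 + 3^2 = 6.
N = 6/2 = 3.

3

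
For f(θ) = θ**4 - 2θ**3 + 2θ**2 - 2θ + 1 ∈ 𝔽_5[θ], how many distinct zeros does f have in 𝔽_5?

3

Evaluate at each of the 5 elements of 𝔽_5:
f(0) = 1; f(1) = 0 → root; f(2) = 0 → root; f(3) = 0 → root; f(4) = 3.
Roots: {1, 2, 3}.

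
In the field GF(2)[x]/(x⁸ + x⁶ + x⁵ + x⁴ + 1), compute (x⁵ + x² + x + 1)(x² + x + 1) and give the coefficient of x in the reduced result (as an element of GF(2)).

0

Multiply in GF(2)[x]: (x⁵ + x² + x + 1)·(x² + x + 1) = x⁷ + x⁶ + x⁵ + x⁴ + x² + 1.
Reduced: x⁷ + x⁶ + x⁵ + x⁴ + x² + 1.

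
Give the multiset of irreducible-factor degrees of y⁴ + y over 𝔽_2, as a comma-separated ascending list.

1, 1, 2

Write g(y) = y⁴ + y.
Roots in 𝔽_2: g(0) = 0 → root; g(1) = 0 → root.
Linear factors from roots: (y), (y + 1).
Complete factorization: g(y) = (y)·(y + 1)·(y² + y + 1).
Factor degrees with multiplicity: 1 + 1 + 2 = 4.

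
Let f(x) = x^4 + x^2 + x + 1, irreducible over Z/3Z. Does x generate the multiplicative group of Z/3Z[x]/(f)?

|GF(3^4)^×| = 3^4 − 1 = 80. Prime factorization: 80 = 2^4·5.
f is primitive ⇔ x has order 80 in GF(3)[x]/(f), i.e. x^(80/q) ≠ 1 for each prime q | 80.
x^(40) mod f = 1
x^(16) mod f = x^3 + 2.
Since x^(40) = 1, the order of x divides 40 < 80; not primitive.

No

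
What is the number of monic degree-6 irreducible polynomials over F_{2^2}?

Gauss's count: N_{4}(6) = (1/6) Σ_{d|6} μ(6/d)·4^d.
Divisors of 6: 1, 2, 3, 6; μ(6/d) for each: 1, -1, -1, 1.
Σ = 4^1 − 4^2 − 4^3 + 4^6 = 4020.
N = 4020/6 = 670.

670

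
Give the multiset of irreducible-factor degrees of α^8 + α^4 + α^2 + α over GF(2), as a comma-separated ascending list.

Write h(α) = α^8 + α^4 + α^2 + α.
Roots in GF(2): h(0) = 0 → root; h(1) = 0 → root.
Linear factors from roots: (α), (α + 1).
Complete factorization: h(α) = (α)·(α + 1)·(α^2 + α + 1)·(α^4 + α + 1).
Factor degrees with multiplicity: 1 + 1 + 2 + 4 = 8.

1, 1, 2, 4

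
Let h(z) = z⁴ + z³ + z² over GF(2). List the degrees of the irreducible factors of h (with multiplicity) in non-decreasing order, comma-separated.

Roots in GF(2): h(0) = 0 → root; h(1) = 1.
Linear factors from roots: (z).
Complete factorization: h(z) = (z)^2·(z² + z + 1).
Factor degrees with multiplicity: 1 + 1 + 2 = 4.

1, 1, 2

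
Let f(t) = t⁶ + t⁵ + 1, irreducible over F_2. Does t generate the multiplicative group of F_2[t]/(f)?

Yes

|GF(2^6)^×| = 2^6 − 1 = 63. Prime factorization: 63 = 3^2·7.
f is primitive ⇔ t has order 63 in GF(2)[t]/(f), i.e. t^(63/q) ≠ 1 for each prime q | 63.
t^(21) mod f = t⁵ + t⁴ + t³ + 1.
t^(9) mod f = t⁵ + t³ + t² + t + 1.
None equal 1, so t has full order 63; f is primitive.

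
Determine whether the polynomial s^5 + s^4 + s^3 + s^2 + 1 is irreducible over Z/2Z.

Yes

Write m(s) = s^5 + s^4 + s^3 + s^2 + 1.
Check for roots in Z/2Z: m(0) = 1; m(1) = 1.
No roots, so no linear factors.
Monic irreducibles of degree 2 over GF(2): s^2 + s + 1.
None of them divide m (all give nonzero remainder).
No irreducible factor of degree ≤ 2 exists, so m is irreducible over GF(2).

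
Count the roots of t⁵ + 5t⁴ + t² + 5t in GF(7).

Write g(t) = t⁵ + 5t⁴ + t² + 5t.
Evaluate at each of the 7 elements of GF(7):
g(0) = 0 → root; g(1) = 5; g(2) = 0 → root; g(3) = 0 → root; g(4) = 2; g(5) = 0 → root; g(6) = 0 → root.
Roots: {0, 2, 3, 5, 6}.

5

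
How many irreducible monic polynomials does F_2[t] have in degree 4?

3

By the necklace-counting formula, N_2(4) = (1/4) Σ_{d|4} μ(4/d)·2^d.
Divisors of 4: 1, 2, 4; μ(4/d) for each: 0, -1, 1.
Σ = − 2^2 + 2^4 = 12.
N = 12/4 = 3.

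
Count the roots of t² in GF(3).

Write g(t) = t².
Evaluate at each of the 3 elements of GF(3):
g(0) = 0 → root; g(1) = 1; g(2) = 1.
Roots: {0}.

1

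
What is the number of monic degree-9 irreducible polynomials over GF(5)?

217000

x^(5^9) − x is the product of all monic irreducibles of degree dividing 9; Möbius inversion gives N = (1/9) Σ μ(9/d)·5^d.
Divisors of 9: 1, 3, 9; μ(9/d) for each: 0, -1, 1.
Σ = − 5^3 + 5^9 = 1953000.
N = 1953000/9 = 217000.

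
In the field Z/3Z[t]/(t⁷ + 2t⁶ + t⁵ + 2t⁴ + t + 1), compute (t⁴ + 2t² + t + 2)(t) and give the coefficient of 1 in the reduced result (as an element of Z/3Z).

0

Multiply in Z/3Z[t]: (t⁴ + 2t² + t + 2)·(t) = t⁵ + 2t³ + t² + 2t.
Reduced: t⁵ + 2t³ + t² + 2t.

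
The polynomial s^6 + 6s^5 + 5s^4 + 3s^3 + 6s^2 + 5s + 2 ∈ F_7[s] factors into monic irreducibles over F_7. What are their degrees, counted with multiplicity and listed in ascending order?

1, 1, 1, 1, 1, 1

Write h(s) = s^6 + 6s^5 + 5s^4 + 3s^3 + 6s^2 + 5s + 2.
Linear factors from roots: (s + 6), (s + 4), (s + 3), (s + 2), (s + 1).
Complete factorization: h(s) = (s + 1)·(s + 2)·(s + 3)·(s + 6)·(s + 4)^2.
Factor degrees with multiplicity: 1 + 1 + 1 + 1 + 1 + 1 = 6.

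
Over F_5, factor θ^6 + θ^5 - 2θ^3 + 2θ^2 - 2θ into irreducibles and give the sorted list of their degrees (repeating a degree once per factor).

Write g(θ) = θ^6 + θ^5 - 2θ^3 + 2θ^2 - 2θ.
Roots in F_5: g(0) = 0 → root; g(1) = 0 → root; g(2) = 4; g(3) = 0 → root; g(4) = 1.
Linear factors from roots: (θ), (θ - 1), (θ + 2).
Complete factorization: g(θ) = (θ)·(θ + 2)·(θ - 1)·(θ^3 + 2θ + 1).
Factor degrees with multiplicity: 1 + 1 + 1 + 3 = 6.

1, 1, 1, 3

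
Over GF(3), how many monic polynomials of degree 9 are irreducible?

Gauss's count: N_{3}(9) = (1/9) Σ_{d|9} μ(9/d)·3^d.
Divisors of 9: 1, 3, 9; μ(9/d) for each: 0, -1, 1.
Σ = − 3^3 + 3^9 = 19656.
N = 19656/9 = 2184.

2184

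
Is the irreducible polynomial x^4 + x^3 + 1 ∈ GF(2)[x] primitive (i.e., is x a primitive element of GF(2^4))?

Yes

Write f(x) = x^4 + x^3 + 1.
|GF(2^4)^×| = 2^4 − 1 = 15. Prime factorization: 15 = 3·5.
f is primitive ⇔ x has order 15 in GF(2)[x]/(f), i.e. x^(15/q) ≠ 1 for each prime q | 15.
x^(5) mod f = x^3 + x + 1.
x^(3) mod f = x^3.
None equal 1, so x has full order 15; f is primitive.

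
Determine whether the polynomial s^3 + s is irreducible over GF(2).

No

Write g(s) = s^3 + s.
Check for roots in GF(2): g(0) = 0 → root; g(1) = 0 → root.
g(0) = 0, so (s) divides g(s); g is reducible.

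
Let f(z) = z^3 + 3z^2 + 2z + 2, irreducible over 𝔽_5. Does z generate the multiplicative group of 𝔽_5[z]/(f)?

Yes

|GF(5^3)^×| = 5^3 − 1 = 124. Prime factorization: 124 = 2^2·31.
f is primitive ⇔ z has order 124 in GF(5)[z]/(f), i.e. z^(124/q) ≠ 1 for each prime q | 124.
z^(62) mod f = 4.
z^(4) mod f = 2z^2 + 4z + 1.
None equal 1, so z has full order 124; f is primitive.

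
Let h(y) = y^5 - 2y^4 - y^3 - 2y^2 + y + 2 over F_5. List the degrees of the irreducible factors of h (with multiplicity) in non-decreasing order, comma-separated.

Roots in F_5: h(0) = 2; h(1) = 4; h(2) = 3; h(3) = 1; h(4) = 2.
Complete factorization: h(y) = (y^2 - y + 2)·(y^3 - y^2 + y + 1).
Factor degrees with multiplicity: 2 + 3 = 5.

2, 3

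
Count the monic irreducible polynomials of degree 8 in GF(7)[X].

720300

By the necklace-counting formula, N_7(8) = (1/8) Σ_{d|8} μ(8/d)·7^d.
Divisors of 8: 1, 2, 4, 8; μ(8/d) for each: 0, 0, -1, 1.
Σ = − 7^4 + 7^8 = 5762400.
N = 5762400/8 = 720300.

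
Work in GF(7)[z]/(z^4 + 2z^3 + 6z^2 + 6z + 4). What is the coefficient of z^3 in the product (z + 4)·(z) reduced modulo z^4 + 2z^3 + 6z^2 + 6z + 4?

0

Multiply in GF(7)[z]: (z + 4)·(z) = z^2 + 4z.
Reduced: z^2 + 4z.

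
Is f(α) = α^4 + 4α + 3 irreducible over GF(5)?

No

Check for roots in GF(5): f(0) = 3; f(1) = 3; f(2) = 2; f(3) = 1; f(4) = 0 → root.
f(4) = 0, so (α − 4) divides f(α); f is reducible.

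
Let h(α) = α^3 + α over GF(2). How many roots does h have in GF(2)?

2

Evaluate at each of the 2 elements of GF(2):
h(0) = 0 → root; h(1) = 0 → root.
Roots: {0, 1}.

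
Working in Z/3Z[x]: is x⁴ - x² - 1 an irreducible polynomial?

Yes

Write g(x) = x⁴ - x² - 1.
Check for roots in Z/3Z: g(0) = 2; g(1) = 2; g(2) = 2.
No roots, so no linear factors.
Monic irreducibles of degree 2 over GF(3): x² + 1, x² + x - 1, x² - x - 1.
None of them divide g (all give nonzero remainder).
No irreducible factor of degree ≤ 2 exists, so g is irreducible over GF(3).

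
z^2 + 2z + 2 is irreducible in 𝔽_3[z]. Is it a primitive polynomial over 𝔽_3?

Yes

Write f(z) = z^2 + 2z + 2.
|GF(3^2)^×| = 3^2 − 1 = 8. Prime factorization: 8 = 2^3.
f is primitive ⇔ z has order 8 in GF(3)[z]/(f), i.e. z^(8/q) ≠ 1 for each prime q | 8.
z^(4) mod f = 2.
None equal 1, so z has full order 8; f is primitive.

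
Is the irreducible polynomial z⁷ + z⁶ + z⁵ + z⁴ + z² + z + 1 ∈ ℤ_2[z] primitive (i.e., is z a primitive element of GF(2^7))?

Write f(z) = z⁷ + z⁶ + z⁵ + z⁴ + z² + z + 1.
|GF(2^7)^×| = 2^7 − 1 = 127. Prime factorization: 127 = 127.
f is primitive ⇔ z has order 127 in GF(2)[z]/(f), i.e. z^(127/q) ≠ 1 for each prime q | 127.
z^(1) mod f = z.
None equal 1, so z has full order 127; f is primitive.

Yes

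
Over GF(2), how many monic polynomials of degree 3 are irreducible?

Gauss's count: N_{2}(3) = (1/3) Σ_{d|3} μ(3/d)·2^d.
Divisors of 3: 1, 3; μ(3/d) for each: -1, 1.
Σ = − 2^1 + 2^3 = 6.
N = 6/3 = 2.

2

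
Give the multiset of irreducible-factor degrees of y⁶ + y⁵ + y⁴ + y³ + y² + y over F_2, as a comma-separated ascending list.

Write f(y) = y⁶ + y⁵ + y⁴ + y³ + y² + y.
Roots in F_2: f(0) = 0 → root; f(1) = 0 → root.
Linear factors from roots: (y), (y + 1).
Complete factorization: f(y) = (y)·(y + 1)·(y² + y + 1)^2.
Factor degrees with multiplicity: 1 + 1 + 2 + 2 = 6.

1, 1, 2, 2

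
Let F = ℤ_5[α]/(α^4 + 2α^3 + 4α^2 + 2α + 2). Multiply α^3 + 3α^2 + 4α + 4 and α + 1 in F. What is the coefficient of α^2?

Multiply in ℤ_5[α]: (α^3 + 3α^2 + 4α + 4)·(α + 1) = α^4 + 4α^3 + 2α^2 + 3α + 4.
Reduce using α^4 ≡ 3α^3 + α^2 + 3α + 3 (mod α^4 + 2α^3 + 4α^2 + 2α + 2).
Reduced: 2α^3 + 3α^2 + α + 2.

3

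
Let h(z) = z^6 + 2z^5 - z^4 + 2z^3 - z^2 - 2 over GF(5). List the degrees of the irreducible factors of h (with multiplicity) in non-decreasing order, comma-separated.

Roots in GF(5): h(0) = 3; h(1) = 1; h(2) = 2; h(3) = 2; h(4) = 3.
Complete factorization: h(z) = (z^6 + 2z^5 - z^4 + 2z^3 - z^2 - 2).
Factor degrees with multiplicity: 6 = 6.

6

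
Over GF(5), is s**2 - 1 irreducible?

Write m(s) = s**2 - 1.
Check for roots in GF(5): m(0) = 4; m(1) = 0 → root; m(2) = 3; m(3) = 3; m(4) = 0 → root.
m(1) = 0, so (s − 1) divides m(s); m is reducible.

No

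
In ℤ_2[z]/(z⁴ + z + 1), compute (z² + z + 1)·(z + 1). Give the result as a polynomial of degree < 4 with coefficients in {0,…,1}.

Multiply in ℤ_2[z]: (z² + z + 1)·(z + 1) = z³ + 1.
Reduced: z³ + 1.

z^3 + 1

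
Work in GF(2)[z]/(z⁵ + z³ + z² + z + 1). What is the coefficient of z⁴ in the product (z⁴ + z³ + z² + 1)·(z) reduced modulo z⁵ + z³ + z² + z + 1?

1

Multiply in GF(2)[z]: (z⁴ + z³ + z² + 1)·(z) = z⁵ + z⁴ + z³ + z.
Reduce using z⁵ ≡ z³ + z² + z + 1 (mod z⁵ + z³ + z² + z + 1).
Reduced: z⁴ + z² + 1.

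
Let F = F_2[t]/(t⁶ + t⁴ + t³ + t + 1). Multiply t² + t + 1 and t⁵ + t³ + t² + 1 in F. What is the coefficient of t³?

Multiply in F_2[t]: (t² + t + 1)·(t⁵ + t³ + t² + 1) = t⁷ + t⁶ + t + 1.
Reduce using t⁶ ≡ t⁴ + t³ + t + 1 (mod t⁶ + t⁴ + t³ + t + 1).
Reduced: t⁵ + t³ + t² + t.

1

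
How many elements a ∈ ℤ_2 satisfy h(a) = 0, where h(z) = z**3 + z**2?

Evaluate at each of the 2 elements of ℤ_2:
h(0) = 0 → root; h(1) = 0 → root.
Roots: {0, 1}.

2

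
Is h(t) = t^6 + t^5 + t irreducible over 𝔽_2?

Check for roots in 𝔽_2: h(0) = 0 → root; h(1) = 1.
h(0) = 0, so (t) divides h(t); h is reducible.

No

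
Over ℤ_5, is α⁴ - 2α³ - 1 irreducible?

Yes

Write g(α) = α⁴ - 2α³ - 1.
Check for roots in ℤ_5: g(0) = 4; g(1) = 3; g(2) = 4; g(3) = 1; g(4) = 2.
No roots, so no linear factors.
Degree-2 irreducible divisors: test the 10 monic irreducibles of degree 2 over GF(5).
None of them divide g (all give nonzero remainder).
No irreducible factor of degree ≤ 2 exists, so g is irreducible over GF(5).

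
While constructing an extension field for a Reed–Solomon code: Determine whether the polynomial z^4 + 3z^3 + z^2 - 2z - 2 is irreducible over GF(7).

Yes

Write g(z) = z^4 + 3z^3 + z^2 - 2z - 2.
Check for roots in GF(7): g(0) = 5; g(1) = 1; g(2) = 3; g(3) = 2; g(4) = 6; g(5) = 5; g(6) = 6.
No roots, so no linear factors.
Degree-2 irreducible divisors: test the 21 monic irreducibles of degree 2 over GF(7).
None of them divide g (all give nonzero remainder).
No irreducible factor of degree ≤ 2 exists, so g is irreducible over GF(7).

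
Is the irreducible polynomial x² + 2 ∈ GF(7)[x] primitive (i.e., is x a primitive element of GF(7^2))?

No

Write f(x) = x² + 2.
|GF(7^2)^×| = 7^2 − 1 = 48. Prime factorization: 48 = 2^4·3.
f is primitive ⇔ x has order 48 in GF(7)[x]/(f), i.e. x^(48/q) ≠ 1 for each prime q | 48.
x^(24) mod f = 1
x^(16) mod f = 4.
Since x^(24) = 1, the order of x divides 24 < 48; not primitive.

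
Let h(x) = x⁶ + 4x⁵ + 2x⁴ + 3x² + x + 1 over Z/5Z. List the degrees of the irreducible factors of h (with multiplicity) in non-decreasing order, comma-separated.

Roots in Z/5Z: h(0) = 1; h(1) = 2; h(2) = 4; h(3) = 4; h(4) = 2.
Complete factorization: h(x) = (x⁶ + 4x⁵ + 2x⁴ + 3x² + x + 1).
Factor degrees with multiplicity: 6 = 6.

6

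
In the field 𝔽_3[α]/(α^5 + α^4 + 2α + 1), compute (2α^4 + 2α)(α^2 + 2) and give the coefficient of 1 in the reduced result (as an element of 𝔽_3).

Multiply in 𝔽_3[α]: (2α^4 + 2α)·(α^2 + 2) = 2α^6 + α^4 + 2α^3 + α.
Reduce using α^5 ≡ 2α^4 + α + 2 (mod α^5 + α^4 + 2α + 1).
Reduced: 2α^3 + 2α^2 + 2.

2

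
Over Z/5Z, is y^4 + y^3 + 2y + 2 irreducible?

No

Write f(y) = y^4 + y^3 + 2y + 2.
Check for roots in Z/5Z: f(0) = 2; f(1) = 1; f(2) = 0 → root; f(3) = 1; f(4) = 0 → root.
f(2) = 0, so (y − 2) divides f(y); f is reducible.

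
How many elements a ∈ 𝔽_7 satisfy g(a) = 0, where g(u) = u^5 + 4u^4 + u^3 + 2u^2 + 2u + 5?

2

Evaluate at each of the 7 elements of 𝔽_7:
g(0) = 5; g(1) = 1; g(2) = 2; g(3) = 0 → root; g(4) = 1; g(5) = 5; g(6) = 0 → root.
Roots: {3, 6}.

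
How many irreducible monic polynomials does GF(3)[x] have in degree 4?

The number of monic irreducibles of degree 4 over GF(3) is (1/4)·Σ_{d∣4} μ(4/d) 3^d.
Divisors of 4: 1, 2, 4; μ(4/d) for each: 0, -1, 1.
Σ = − 3^2 + 3^4 = 72.
N = 72/4 = 18.

18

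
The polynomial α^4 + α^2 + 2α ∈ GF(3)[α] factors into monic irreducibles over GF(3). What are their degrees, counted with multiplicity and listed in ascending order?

1, 1, 2

Write g(α) = α^4 + α^2 + 2α.
Roots in GF(3): g(0) = 0 → root; g(1) = 1; g(2) = 0 → root.
Linear factors from roots: (α), (α + 1).
Complete factorization: g(α) = (α)·(α + 1)·(α^2 + 2α + 2).
Factor degrees with multiplicity: 1 + 1 + 2 = 4.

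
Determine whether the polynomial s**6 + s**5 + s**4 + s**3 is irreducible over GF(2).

No

Write m(s) = s**6 + s**5 + s**4 + s**3.
Check for roots in GF(2): m(0) = 0 → root; m(1) = 0 → root.
m(0) = 0, so (s) divides m(s); m is reducible.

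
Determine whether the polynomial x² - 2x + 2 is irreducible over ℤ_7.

Write m(x) = x² - 2x + 2.
Check for roots in ℤ_7: m(0) = 2; m(1) = 1; m(2) = 2; m(3) = 5; m(4) = 3; m(5) = 3; m(6) = 5.
No roots. A degree-2 polynomial over a field with no linear factor is irreducible.

Yes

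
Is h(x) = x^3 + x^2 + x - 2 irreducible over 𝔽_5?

Check for roots in 𝔽_5: h(0) = 3; h(1) = 1; h(2) = 2; h(3) = 2; h(4) = 2.
No roots. A degree-3 polynomial over a field with no linear factor is irreducible.

Yes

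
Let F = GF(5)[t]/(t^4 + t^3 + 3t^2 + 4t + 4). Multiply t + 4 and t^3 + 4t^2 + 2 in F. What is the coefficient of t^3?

2

Multiply in GF(5)[t]: (t + 4)·(t^3 + 4t^2 + 2) = t^4 + 3t^3 + t^2 + 2t + 3.
Reduce using t^4 ≡ 4t^3 + 2t^2 + t + 1 (mod t^4 + t^3 + 3t^2 + 4t + 4).
Reduced: 2t^3 + 3t^2 + 3t + 4.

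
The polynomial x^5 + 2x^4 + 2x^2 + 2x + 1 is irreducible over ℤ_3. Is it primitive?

Write f(x) = x^5 + 2x^4 + 2x^2 + 2x + 1.
|GF(3^5)^×| = 3^5 − 1 = 242. Prime factorization: 242 = 2·11^2.
f is primitive ⇔ x has order 242 in GF(3)[x]/(f), i.e. x^(242/q) ≠ 1 for each prime q | 242.
x^(121) mod f = 2.
x^(22) mod f = x^4 + x^3 + 2.
None equal 1, so x has full order 242; f is primitive.

Yes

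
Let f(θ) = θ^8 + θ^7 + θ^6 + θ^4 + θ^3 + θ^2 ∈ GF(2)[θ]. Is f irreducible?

No

Check for roots in GF(2): f(0) = 0 → root; f(1) = 0 → root.
f(0) = 0, so (θ) divides f(θ); f is reducible.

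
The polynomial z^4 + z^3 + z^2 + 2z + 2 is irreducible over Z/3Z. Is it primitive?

Write f(z) = z^4 + z^3 + z^2 + 2z + 2.
|GF(3^4)^×| = 3^4 − 1 = 80. Prime factorization: 80 = 2^4·5.
f is primitive ⇔ z has order 80 in GF(3)[z]/(f), i.e. z^(80/q) ≠ 1 for each prime q | 80.
z^(40) mod f = 2.
z^(16) mod f = 2z^3 + 1.
None equal 1, so z has full order 80; f is primitive.

Yes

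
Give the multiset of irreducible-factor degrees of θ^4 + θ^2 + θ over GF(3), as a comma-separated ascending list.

1, 1, 2

Write g(θ) = θ^4 + θ^2 + θ.
Roots in GF(3): g(0) = 0 → root; g(1) = 0 → root; g(2) = 1.
Linear factors from roots: (θ), (θ - 1).
Complete factorization: g(θ) = (θ)·(θ - 1)·(θ^2 + θ - 1).
Factor degrees with multiplicity: 1 + 1 + 2 = 4.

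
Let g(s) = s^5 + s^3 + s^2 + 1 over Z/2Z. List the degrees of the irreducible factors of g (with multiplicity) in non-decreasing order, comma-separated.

1, 1, 1, 2

Roots in Z/2Z: g(0) = 1; g(1) = 0 → root.
Linear factors from roots: (s + 1).
Complete factorization: g(s) = (s + 1)^3·(s^2 + s + 1).
Factor degrees with multiplicity: 1 + 1 + 1 + 2 = 5.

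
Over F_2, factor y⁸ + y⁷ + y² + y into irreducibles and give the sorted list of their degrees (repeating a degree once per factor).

Write g(y) = y⁸ + y⁷ + y² + y.
Roots in F_2: g(0) = 0 → root; g(1) = 0 → root.
Linear factors from roots: (y), (y + 1).
Complete factorization: g(y) = (y)·(y + 1)^3·(y² + y + 1)^2.
Factor degrees with multiplicity: 1 + 1 + 1 + 1 + 2 + 2 = 8.

1, 1, 1, 1, 2, 2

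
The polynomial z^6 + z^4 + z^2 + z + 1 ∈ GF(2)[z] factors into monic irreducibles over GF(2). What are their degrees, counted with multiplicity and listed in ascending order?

6

Write f(z) = z^6 + z^4 + z^2 + z + 1.
Roots in GF(2): f(0) = 1; f(1) = 1.
Complete factorization: f(z) = (z^6 + z^4 + z^2 + z + 1).
Factor degrees with multiplicity: 6 = 6.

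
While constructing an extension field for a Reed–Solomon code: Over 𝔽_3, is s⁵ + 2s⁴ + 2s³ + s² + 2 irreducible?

Yes

Write m(s) = s⁵ + 2s⁴ + 2s³ + s² + 2.
Check for roots in 𝔽_3: m(0) = 2; m(1) = 2; m(2) = 2.
No roots, so no linear factors.
Monic irreducibles of degree 2 over GF(3): s² + 1, s² + s + 2, s² + 2s + 2.
None of them divide m (all give nonzero remainder).
No irreducible factor of degree ≤ 2 exists, so m is irreducible over GF(3).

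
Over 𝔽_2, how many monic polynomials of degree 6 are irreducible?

Gauss's count: N_{2}(6) = (1/6) Σ_{d|6} μ(6/d)·2^d.
Divisors of 6: 1, 2, 3, 6; μ(6/d) for each: 1, -1, -1, 1.
Σ = 2^1 − 2^2 − 2^3 + 2^6 = 54.
N = 54/6 = 9.

9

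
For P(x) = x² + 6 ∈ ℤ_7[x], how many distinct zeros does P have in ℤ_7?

Evaluate at each of the 7 elements of ℤ_7:
P(0) = 6; P(1) = 0 → root; P(2) = 3; P(3) = 1; P(4) = 1; P(5) = 3; P(6) = 0 → root.
Roots: {1, 6}.

2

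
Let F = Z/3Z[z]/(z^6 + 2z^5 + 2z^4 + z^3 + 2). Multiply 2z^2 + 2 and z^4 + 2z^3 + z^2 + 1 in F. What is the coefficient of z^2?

Multiply in Z/3Z[z]: (2z^2 + 2)·(z^4 + 2z^3 + z^2 + 1) = 2z^6 + z^5 + z^4 + z^3 + z^2 + 2.
Reduce using z^6 ≡ z^5 + z^4 + 2z^3 + 1 (mod z^6 + 2z^5 + 2z^4 + z^3 + 2).
Reduced: 2z^3 + z^2 + 1.

1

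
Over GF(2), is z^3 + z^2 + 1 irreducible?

Write P(z) = z^3 + z^2 + 1.
Check for roots in GF(2): P(0) = 1; P(1) = 1.
No roots. A degree-3 polynomial over a field with no linear factor is irreducible.

Yes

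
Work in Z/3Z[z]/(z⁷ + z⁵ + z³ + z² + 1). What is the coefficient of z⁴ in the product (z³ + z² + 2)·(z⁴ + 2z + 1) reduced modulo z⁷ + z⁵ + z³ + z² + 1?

1

Multiply in Z/3Z[z]: (z³ + z² + 2)·(z⁴ + 2z + 1) = z⁷ + z⁶ + z⁴ + z² + z + 2.
Reduce using z⁷ ≡ 2z⁵ + 2z³ + 2z² + 2 (mod z⁷ + z⁵ + z³ + z² + 1).
Reduced: z⁶ + 2z⁵ + z⁴ + 2z³ + z + 1.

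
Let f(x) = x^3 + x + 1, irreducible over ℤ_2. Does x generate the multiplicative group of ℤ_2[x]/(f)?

|GF(2^3)^×| = 2^3 − 1 = 7. Prime factorization: 7 = 7.
f is primitive ⇔ x has order 7 in GF(2)[x]/(f), i.e. x^(7/q) ≠ 1 for each prime q | 7.
x^(1) mod f = x.
None equal 1, so x has full order 7; f is primitive.

Yes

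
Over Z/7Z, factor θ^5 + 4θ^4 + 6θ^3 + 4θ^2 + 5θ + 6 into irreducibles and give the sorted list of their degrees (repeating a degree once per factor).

2, 3

Write f(θ) = θ^5 + 4θ^4 + 6θ^3 + 4θ^2 + 5θ + 6.
Complete factorization: f(θ) = (θ^2 + 5θ + 2)·(θ^3 + 6θ^2 + 2θ + 3).
Factor degrees with multiplicity: 2 + 3 = 5.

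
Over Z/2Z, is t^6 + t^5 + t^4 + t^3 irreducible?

Write P(t) = t^6 + t^5 + t^4 + t^3.
Check for roots in Z/2Z: P(0) = 0 → root; P(1) = 0 → root.
P(0) = 0, so (t) divides P(t); P is reducible.

No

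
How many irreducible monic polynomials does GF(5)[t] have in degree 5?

624

Gauss's count: N_{5}(5) = (1/5) Σ_{d|5} μ(5/d)·5^d.
Divisors of 5: 1, 5; μ(5/d) for each: -1, 1.
Σ = − 5^1 + 5^5 = 3120.
N = 3120/5 = 624.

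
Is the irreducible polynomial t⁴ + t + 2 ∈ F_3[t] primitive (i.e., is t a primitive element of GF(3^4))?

Write f(t) = t⁴ + t + 2.
|GF(3^4)^×| = 3^4 − 1 = 80. Prime factorization: 80 = 2^4·5.
f is primitive ⇔ t has order 80 in GF(3)[t]/(f), i.e. t^(80/q) ≠ 1 for each prime q | 80.
t^(40) mod f = 2.
t^(16) mod f = 2t³ + t + 2.
None equal 1, so t has full order 80; f is primitive.

Yes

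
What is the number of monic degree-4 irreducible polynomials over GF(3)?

18

By the necklace-counting formula, N_3(4) = (1/4) Σ_{d|4} μ(4/d)·3^d.
Divisors of 4: 1, 2, 4; μ(4/d) for each: 0, -1, 1.
Σ = − 3^2 + 3^4 = 72.
N = 72/4 = 18.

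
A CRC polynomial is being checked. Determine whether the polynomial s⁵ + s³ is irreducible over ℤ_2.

No

Write m(s) = s⁵ + s³.
Check for roots in ℤ_2: m(0) = 0 → root; m(1) = 0 → root.
m(0) = 0, so (s) divides m(s); m is reducible.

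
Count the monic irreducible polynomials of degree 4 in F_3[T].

Gauss's count: N_{3}(4) = (1/4) Σ_{d|4} μ(4/d)·3^d.
Divisors of 4: 1, 2, 4; μ(4/d) for each: 0, -1, 1.
Σ = − 3^2 + 3^4 = 72.
N = 72/4 = 18.

18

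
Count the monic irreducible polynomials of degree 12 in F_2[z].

335

By the necklace-counting formula, N_2(12) = (1/12) Σ_{d|12} μ(12/d)·2^d.
Divisors of 12: 1, 2, 3, 4, 6, 12; μ(12/d) for each: 0, 1, 0, -1, -1, 1.
Σ = 2^2 − 2^4 − 2^6 + 2^12 = 4020.
N = 4020/12 = 335.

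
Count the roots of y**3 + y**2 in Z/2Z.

2

Write P(y) = y**3 + y**2.
Evaluate at each of the 2 elements of Z/2Z:
P(0) = 0 → root; P(1) = 0 → root.
Roots: {0, 1}.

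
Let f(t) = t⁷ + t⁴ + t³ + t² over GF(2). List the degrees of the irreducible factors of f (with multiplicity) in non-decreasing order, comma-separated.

Roots in GF(2): f(0) = 0 → root; f(1) = 0 → root.
Linear factors from roots: (t), (t + 1).
Complete factorization: f(t) = (t)^2·(t + 1)^2·(t³ + t + 1).
Factor degrees with multiplicity: 1 + 1 + 1 + 1 + 3 = 7.

1, 1, 1, 1, 3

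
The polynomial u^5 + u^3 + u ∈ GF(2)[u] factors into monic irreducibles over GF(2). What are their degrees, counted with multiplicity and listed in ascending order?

Write g(u) = u^5 + u^3 + u.
Roots in GF(2): g(0) = 0 → root; g(1) = 1.
Linear factors from roots: (u).
Complete factorization: g(u) = (u)·(u^2 + u + 1)^2.
Factor degrees with multiplicity: 1 + 2 + 2 = 5.

1, 2, 2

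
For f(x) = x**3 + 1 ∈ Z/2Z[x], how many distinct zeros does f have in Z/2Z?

1

Evaluate at each of the 2 elements of Z/2Z:
f(0) = 1; f(1) = 0 → root.
Roots: {1}.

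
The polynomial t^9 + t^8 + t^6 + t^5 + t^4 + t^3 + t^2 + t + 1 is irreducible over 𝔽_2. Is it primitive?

Write f(t) = t^9 + t^8 + t^6 + t^5 + t^4 + t^3 + t^2 + t + 1.
|GF(2^9)^×| = 2^9 − 1 = 511. Prime factorization: 511 = 7·73.
f is primitive ⇔ t has order 511 in GF(2)[t]/(f), i.e. t^(511/q) ≠ 1 for each prime q | 511.
t^(73) mod f = t^8 + t^7 + t^6 + t^2 + t + 1.
t^(7) mod f = t^7.
None equal 1, so t has full order 511; f is primitive.

Yes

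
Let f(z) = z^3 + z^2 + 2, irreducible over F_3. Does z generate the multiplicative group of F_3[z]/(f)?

|GF(3^3)^×| = 3^3 − 1 = 26. Prime factorization: 26 = 2·13.
f is primitive ⇔ z has order 26 in GF(3)[z]/(f), i.e. z^(26/q) ≠ 1 for each prime q | 26.
z^(13) mod f = 1
z^(2) mod f = z^2.
Since z^(13) = 1, the order of z divides 13 < 26; not primitive.

No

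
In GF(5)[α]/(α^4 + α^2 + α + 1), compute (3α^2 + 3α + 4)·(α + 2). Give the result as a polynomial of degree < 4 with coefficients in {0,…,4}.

Multiply in GF(5)[α]: (3α^2 + 3α + 4)·(α + 2) = 3α^3 + 4α^2 + 3.
Reduced: 3α^3 + 4α^2 + 3.

3α^3 + 4α^2 + 3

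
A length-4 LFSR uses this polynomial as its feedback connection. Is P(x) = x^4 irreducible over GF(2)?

Check for roots in GF(2): P(0) = 0 → root; P(1) = 1.
P(0) = 0, so (x) divides P(x); P is reducible.

No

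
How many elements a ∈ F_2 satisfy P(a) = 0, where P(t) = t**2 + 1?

Evaluate at each of the 2 elements of F_2:
P(0) = 1; P(1) = 0 → root.
Roots: {1}.

1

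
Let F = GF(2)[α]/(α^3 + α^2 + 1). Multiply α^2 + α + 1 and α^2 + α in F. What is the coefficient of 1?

1

Multiply in GF(2)[α]: (α^2 + α + 1)·(α^2 + α) = α^4 + α.
Reduce using α^3 ≡ α^2 + 1 (mod α^3 + α^2 + 1).
Reduced: α^2 + 1.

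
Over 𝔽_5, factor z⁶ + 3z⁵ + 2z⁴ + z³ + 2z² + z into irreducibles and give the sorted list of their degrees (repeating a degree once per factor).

Write h(z) = z⁶ + 3z⁵ + 2z⁴ + z³ + 2z² + z.
Roots in 𝔽_5: h(0) = 0 → root; h(1) = 0 → root; h(2) = 0 → root; h(3) = 3; h(4) = 0 → root.
Linear factors from roots: (z), (z + 4), (z + 3), (z + 1).
Complete factorization: h(z) = (z)·(z + 1)·(z + 3)·(z + 4)·(z² + 3).
Factor degrees with multiplicity: 1 + 1 + 1 + 1 + 2 = 6.

1, 1, 1, 1, 2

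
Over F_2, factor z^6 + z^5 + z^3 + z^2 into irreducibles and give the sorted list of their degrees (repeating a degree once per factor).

1, 1, 1, 1, 2

Write g(z) = z^6 + z^5 + z^3 + z^2.
Roots in F_2: g(0) = 0 → root; g(1) = 0 → root.
Linear factors from roots: (z), (z + 1).
Complete factorization: g(z) = (z)^2·(z + 1)^2·(z^2 + z + 1).
Factor degrees with multiplicity: 1 + 1 + 1 + 1 + 2 = 6.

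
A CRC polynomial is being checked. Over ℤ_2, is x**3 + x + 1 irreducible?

Write P(x) = x**3 + x + 1.
Check for roots in ℤ_2: P(0) = 1; P(1) = 1.
No roots. A degree-3 polynomial over a field with no linear factor is irreducible.

Yes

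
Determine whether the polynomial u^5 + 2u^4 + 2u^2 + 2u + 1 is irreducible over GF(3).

Write P(u) = u^5 + 2u^4 + 2u^2 + 2u + 1.
Check for roots in GF(3): P(0) = 1; P(1) = 2; P(2) = 2.
No roots, so no linear factors.
Monic irreducibles of degree 2 over GF(3): u^2 + 1, u^2 + u + 2, u^2 + 2u + 2.
None of them divide P (all give nonzero remainder).
No irreducible factor of degree ≤ 2 exists, so P is irreducible over GF(3).

Yes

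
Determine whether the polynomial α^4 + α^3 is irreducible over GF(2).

No

Write h(α) = α^4 + α^3.
Check for roots in GF(2): h(0) = 0 → root; h(1) = 0 → root.
h(0) = 0, so (α) divides h(α); h is reducible.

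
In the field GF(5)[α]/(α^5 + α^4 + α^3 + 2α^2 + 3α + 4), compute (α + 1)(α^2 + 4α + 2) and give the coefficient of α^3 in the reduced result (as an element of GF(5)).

Multiply in GF(5)[α]: (α + 1)·(α^2 + 4α + 2) = α^3 + α + 2.
Reduced: α^3 + α + 2.

1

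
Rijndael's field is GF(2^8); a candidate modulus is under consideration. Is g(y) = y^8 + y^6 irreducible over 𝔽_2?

No

Check for roots in 𝔽_2: g(0) = 0 → root; g(1) = 0 → root.
g(0) = 0, so (y) divides g(y); g is reducible.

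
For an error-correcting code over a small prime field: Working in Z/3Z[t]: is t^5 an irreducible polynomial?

No

Write m(t) = t^5.
Check for roots in Z/3Z: m(0) = 0 → root; m(1) = 1; m(2) = 2.
m(0) = 0, so (t) divides m(t); m is reducible.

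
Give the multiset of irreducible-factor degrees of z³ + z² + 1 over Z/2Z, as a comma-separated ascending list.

3

Write h(z) = z³ + z² + 1.
Roots in Z/2Z: h(0) = 1; h(1) = 1.
Complete factorization: h(z) = (z³ + z² + 1).
Factor degrees with multiplicity: 3 = 3.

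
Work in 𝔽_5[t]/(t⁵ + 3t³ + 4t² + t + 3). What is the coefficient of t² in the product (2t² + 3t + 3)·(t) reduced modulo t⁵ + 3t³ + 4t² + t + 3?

Multiply in 𝔽_5[t]: (2t² + 3t + 3)·(t) = 2t³ + 3t² + 3t.
Reduced: 2t³ + 3t² + 3t.

3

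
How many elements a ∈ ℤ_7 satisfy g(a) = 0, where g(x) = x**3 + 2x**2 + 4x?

3

Evaluate at each of the 7 elements of ℤ_7:
g(0) = 0 → root; g(1) = 0 → root; g(2) = 3; g(3) = 1; g(4) = 0 → root; g(5) = 6; g(6) = 4.
Roots: {0, 1, 4}.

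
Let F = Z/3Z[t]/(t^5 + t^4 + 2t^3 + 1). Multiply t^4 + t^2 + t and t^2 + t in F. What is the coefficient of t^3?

2

Multiply in Z/3Z[t]: (t^4 + t^2 + t)·(t^2 + t) = t^6 + t^5 + t^4 + 2t^3 + t^2.
Reduce using t^5 ≡ 2t^4 + t^3 + 2 (mod t^5 + t^4 + 2t^3 + 1).
Reduced: 2t^4 + 2t^3 + t^2 + 2t.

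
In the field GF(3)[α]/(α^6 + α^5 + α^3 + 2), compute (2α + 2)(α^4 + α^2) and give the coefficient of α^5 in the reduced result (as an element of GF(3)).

2

Multiply in GF(3)[α]: (2α + 2)·(α^4 + α^2) = 2α^5 + 2α^4 + 2α^3 + 2α^2.
Reduced: 2α^5 + 2α^4 + 2α^3 + 2α^2.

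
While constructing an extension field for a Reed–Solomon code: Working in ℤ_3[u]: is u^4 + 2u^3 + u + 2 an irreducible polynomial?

No

Write g(u) = u^4 + 2u^3 + u + 2.
Check for roots in ℤ_3: g(0) = 2; g(1) = 0 → root; g(2) = 0 → root.
g(1) = 0, so (u − 1) divides g(u); g is reducible.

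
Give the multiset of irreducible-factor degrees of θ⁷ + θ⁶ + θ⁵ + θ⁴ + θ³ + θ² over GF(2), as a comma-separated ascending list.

1, 1, 1, 2, 2

Write f(θ) = θ⁷ + θ⁶ + θ⁵ + θ⁴ + θ³ + θ².
Roots in GF(2): f(0) = 0 → root; f(1) = 0 → root.
Linear factors from roots: (θ), (θ + 1).
Complete factorization: f(θ) = (θ + 1)·(θ)^2·(θ² + θ + 1)^2.
Factor degrees with multiplicity: 1 + 1 + 1 + 2 + 2 = 7.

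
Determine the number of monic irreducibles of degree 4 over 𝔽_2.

By the necklace-counting formula, N_2(4) = (1/4) Σ_{d|4} μ(4/d)·2^d.
Divisors of 4: 1, 2, 4; μ(4/d) for each: 0, -1, 1.
Σ = − 2^2 + 2^4 = 12.
N = 12/4 = 3.

3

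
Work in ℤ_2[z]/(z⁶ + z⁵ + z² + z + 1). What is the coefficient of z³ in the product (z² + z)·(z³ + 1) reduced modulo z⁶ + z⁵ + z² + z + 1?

Multiply in ℤ_2[z]: (z² + z)·(z³ + 1) = z⁵ + z⁴ + z² + z.
Reduced: z⁵ + z⁴ + z² + z.

0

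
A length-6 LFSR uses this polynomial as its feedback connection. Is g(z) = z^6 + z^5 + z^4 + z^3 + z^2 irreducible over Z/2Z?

No

Check for roots in Z/2Z: g(0) = 0 → root; g(1) = 1.
g(0) = 0, so (z) divides g(z); g is reducible.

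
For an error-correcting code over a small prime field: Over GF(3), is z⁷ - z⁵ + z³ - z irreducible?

Write m(z) = z⁷ - z⁵ + z³ - z.
Check for roots in GF(3): m(0) = 0 → root; m(1) = 0 → root; m(2) = 0 → root.
m(0) = 0, so (z) divides m(z); m is reducible.

No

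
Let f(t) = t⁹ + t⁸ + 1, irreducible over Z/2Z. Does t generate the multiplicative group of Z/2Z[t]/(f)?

|GF(2^9)^×| = 2^9 − 1 = 511. Prime factorization: 511 = 7·73.
f is primitive ⇔ t has order 511 in GF(2)[t]/(f), i.e. t^(511/q) ≠ 1 for each prime q | 511.
t^(73) mod f = 1
t^(7) mod f = t⁷.
Since t^(73) = 1, the order of t divides 73 < 511; not primitive.

No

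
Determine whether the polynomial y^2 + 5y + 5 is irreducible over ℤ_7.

Yes

Write P(y) = y^2 + 5y + 5.
Check for roots in ℤ_7: P(0) = 5; P(1) = 4; P(2) = 5; P(3) = 1; P(4) = 6; P(5) = 6; P(6) = 1.
No roots. A degree-2 polynomial over a field with no linear factor is irreducible.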